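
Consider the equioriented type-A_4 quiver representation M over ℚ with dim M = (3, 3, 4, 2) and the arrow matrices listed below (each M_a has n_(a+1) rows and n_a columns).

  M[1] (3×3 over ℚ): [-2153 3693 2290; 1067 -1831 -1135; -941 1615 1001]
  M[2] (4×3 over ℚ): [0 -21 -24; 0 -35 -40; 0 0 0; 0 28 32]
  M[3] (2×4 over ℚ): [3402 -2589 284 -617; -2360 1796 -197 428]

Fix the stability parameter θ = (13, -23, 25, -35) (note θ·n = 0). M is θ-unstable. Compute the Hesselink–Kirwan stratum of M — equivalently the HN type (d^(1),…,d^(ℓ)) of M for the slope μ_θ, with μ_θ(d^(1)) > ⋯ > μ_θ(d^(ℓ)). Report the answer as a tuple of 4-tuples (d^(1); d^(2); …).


Barcode: M ≅ I[1,2]^2, I[1,4], I[3,3]^2, I[3,4]. HN layers by μ_θ (2 steps, strictly decreasing):
  μ^(1)=25; μ^(2)=-5

((0, 0, 2, 0); (3, 3, 2, 2))


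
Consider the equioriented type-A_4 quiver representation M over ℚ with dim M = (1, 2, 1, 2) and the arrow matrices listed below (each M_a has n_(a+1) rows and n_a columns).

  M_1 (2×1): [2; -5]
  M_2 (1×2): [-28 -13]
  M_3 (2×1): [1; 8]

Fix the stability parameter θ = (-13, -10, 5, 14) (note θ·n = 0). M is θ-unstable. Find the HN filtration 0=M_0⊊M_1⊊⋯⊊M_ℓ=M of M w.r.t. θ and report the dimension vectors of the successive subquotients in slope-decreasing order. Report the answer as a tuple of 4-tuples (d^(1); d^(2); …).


Via rank(M_{q-1}∘⋯∘M_p): M ≅ I[1,4], I[2,2], I[4,4].
μ_θ-semistable layers: μ^(1)=14; μ^(2)=5; μ^(3)=-10; μ^(4)=-13

((0, 0, 0, 2); (0, 0, 1, 0); (0, 2, 0, 0); (1, 0, 0, 0))


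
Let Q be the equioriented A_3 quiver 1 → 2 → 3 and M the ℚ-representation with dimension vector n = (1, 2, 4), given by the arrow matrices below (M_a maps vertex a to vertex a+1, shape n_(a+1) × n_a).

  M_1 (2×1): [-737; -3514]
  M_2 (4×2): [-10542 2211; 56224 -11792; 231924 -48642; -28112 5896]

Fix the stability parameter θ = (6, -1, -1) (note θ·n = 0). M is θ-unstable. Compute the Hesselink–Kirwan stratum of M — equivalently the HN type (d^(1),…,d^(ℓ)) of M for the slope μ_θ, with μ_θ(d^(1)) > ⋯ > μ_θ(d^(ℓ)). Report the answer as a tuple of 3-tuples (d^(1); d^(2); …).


Barcode: M ≅ I[1,2], I[2,3], I[3,3]^3. HN layers by μ_θ (2 steps, strictly decreasing):
  μ^(1)=5/2; μ^(2)=-1

((1, 1, 0); (0, 1, 4))


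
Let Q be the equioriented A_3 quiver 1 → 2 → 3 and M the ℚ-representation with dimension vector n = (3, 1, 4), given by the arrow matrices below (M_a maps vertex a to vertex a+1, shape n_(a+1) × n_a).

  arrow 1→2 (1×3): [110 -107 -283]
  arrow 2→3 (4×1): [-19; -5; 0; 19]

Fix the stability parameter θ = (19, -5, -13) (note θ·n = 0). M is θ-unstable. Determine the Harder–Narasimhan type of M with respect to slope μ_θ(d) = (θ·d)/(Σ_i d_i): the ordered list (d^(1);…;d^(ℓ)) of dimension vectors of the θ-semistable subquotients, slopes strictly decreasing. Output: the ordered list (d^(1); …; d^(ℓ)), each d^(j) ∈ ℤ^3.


Via rank(M_{q-1}∘⋯∘M_p): M ≅ I[1,1]^2, I[1,3], I[3,3]^3.
μ_θ-semistable layers: μ^(1)=19; μ^(2)=1/3; μ^(3)=-13

((2, 0, 0); (1, 1, 1); (0, 0, 3))


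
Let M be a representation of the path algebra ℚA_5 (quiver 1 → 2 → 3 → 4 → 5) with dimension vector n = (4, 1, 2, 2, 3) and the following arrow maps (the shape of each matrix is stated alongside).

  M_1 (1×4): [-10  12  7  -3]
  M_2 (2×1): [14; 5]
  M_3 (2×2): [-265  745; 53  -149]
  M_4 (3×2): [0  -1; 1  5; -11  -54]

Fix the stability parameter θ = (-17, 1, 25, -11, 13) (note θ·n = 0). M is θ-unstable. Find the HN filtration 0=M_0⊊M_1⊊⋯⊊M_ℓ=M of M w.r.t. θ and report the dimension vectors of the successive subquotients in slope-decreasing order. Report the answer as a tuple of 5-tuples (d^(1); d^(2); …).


Via rank(M_{q-1}∘⋯∘M_p): M ≅ I[1,1]^3, I[1,5], I[3,3], I[4,5], I[5,5].
μ_θ-semistable layers: μ^(1)=25; μ^(2)=13; μ^(3)=7; μ^(4)=1; μ^(5)=-11; μ^(6)=-17

((0, 0, 1, 0, 0); (0, 0, 0, 0, 3); (0, 0, 1, 1, 0); (0, 1, 0, 0, 0); (0, 0, 0, 1, 0); (4, 0, 0, 0, 0))


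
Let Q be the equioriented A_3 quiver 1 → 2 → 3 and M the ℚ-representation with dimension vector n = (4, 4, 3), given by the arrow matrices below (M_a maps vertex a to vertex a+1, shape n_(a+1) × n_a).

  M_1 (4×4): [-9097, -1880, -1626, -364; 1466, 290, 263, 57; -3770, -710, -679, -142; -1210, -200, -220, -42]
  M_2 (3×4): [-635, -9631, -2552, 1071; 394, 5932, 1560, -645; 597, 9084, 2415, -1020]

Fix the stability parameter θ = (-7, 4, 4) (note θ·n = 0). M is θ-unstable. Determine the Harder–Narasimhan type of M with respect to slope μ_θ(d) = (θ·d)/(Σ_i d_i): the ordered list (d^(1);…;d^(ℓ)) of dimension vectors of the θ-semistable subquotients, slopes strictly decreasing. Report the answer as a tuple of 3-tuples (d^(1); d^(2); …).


Barcode: M ≅ I[1,1], I[1,2], I[1,3]^2, I[2,3]. HN layers by μ_θ (2 steps, strictly decreasing):
  μ^(1)=4; μ^(2)=-7

((0, 4, 3); (4, 0, 0))


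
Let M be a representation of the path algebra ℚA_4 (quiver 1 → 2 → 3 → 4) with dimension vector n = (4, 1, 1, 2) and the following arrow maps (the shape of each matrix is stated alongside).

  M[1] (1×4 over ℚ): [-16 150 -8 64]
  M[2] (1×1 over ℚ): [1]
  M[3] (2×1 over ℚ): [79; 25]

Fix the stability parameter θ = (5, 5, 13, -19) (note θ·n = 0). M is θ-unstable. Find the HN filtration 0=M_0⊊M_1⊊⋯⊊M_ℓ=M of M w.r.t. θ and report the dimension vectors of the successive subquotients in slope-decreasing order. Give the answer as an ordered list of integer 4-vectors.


Barcode: M ≅ I[1,1]^3, I[1,4], I[4,4]. HN layers by μ_θ (3 steps, strictly decreasing):
  μ^(1)=5; μ^(2)=1; μ^(3)=-19

((3, 0, 0, 0); (1, 1, 1, 1); (0, 0, 0, 1))


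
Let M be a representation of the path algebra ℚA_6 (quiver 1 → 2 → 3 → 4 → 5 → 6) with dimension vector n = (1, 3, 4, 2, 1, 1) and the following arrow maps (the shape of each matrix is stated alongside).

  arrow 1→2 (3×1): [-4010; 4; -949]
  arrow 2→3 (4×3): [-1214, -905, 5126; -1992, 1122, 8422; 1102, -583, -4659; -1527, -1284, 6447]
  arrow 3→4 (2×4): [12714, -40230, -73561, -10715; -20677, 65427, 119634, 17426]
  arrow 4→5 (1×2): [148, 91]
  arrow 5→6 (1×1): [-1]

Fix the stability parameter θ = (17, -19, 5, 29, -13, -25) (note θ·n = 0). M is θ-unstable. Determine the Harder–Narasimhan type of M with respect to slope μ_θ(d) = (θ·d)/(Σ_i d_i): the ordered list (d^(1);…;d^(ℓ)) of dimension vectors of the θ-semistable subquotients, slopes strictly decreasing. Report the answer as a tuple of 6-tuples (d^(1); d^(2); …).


Barcode: M ≅ I[1,3], I[2,4], I[2,6], I[3,3]. HN layers by μ_θ (4 steps, strictly decreasing):
  μ^(1)=29; μ^(2)=5; μ^(3)=-1; μ^(4)=-19

((0, 0, 0, 1, 0, 0); (0, 0, 3, 0, 0, 0); (1, 1, 1, 1, 1, 1); (0, 2, 0, 0, 0, 0))


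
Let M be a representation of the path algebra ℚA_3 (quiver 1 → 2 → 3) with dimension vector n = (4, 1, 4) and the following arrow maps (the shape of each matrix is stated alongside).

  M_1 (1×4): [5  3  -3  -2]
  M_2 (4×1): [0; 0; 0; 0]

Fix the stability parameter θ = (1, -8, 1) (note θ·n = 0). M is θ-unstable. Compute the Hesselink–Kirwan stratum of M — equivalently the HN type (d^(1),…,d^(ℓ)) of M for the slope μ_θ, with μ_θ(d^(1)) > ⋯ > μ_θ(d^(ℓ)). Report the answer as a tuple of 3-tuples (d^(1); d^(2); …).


Via rank(M_{q-1}∘⋯∘M_p): M ≅ I[1,1]^3, I[1,2], I[3,3]^4.
μ_θ-semistable layers: μ^(1)=1; μ^(2)=-7/2

((3, 0, 4); (1, 1, 0))


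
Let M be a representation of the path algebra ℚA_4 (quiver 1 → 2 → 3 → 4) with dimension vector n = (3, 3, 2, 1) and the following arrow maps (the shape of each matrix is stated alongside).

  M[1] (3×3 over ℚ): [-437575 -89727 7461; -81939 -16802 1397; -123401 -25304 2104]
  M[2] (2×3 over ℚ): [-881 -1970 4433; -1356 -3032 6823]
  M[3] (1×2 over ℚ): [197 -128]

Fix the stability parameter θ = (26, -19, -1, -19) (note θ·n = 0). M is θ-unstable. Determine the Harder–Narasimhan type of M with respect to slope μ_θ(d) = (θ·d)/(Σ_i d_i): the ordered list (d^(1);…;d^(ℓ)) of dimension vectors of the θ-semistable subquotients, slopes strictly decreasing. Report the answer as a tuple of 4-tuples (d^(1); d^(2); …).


Via rank(M_{q-1}∘⋯∘M_p): M ≅ I[1,2], I[1,3], I[1,4].
μ_θ-semistable layers: μ^(1)=7/2; μ^(2)=2; μ^(3)=-13/4

((1, 1, 0, 0); (1, 1, 1, 0); (1, 1, 1, 1))


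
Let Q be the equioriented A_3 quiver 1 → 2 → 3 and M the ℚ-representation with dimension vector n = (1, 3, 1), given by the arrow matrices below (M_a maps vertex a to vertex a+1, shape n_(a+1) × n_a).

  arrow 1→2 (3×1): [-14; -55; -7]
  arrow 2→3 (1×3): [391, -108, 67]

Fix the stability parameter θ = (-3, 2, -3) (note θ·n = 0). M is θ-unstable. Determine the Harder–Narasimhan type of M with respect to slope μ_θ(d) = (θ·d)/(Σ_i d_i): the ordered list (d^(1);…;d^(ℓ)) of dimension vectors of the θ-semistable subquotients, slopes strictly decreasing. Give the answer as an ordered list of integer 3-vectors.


Barcode: M ≅ I[1,3], I[2,2]^2. HN layers by μ_θ (3 steps, strictly decreasing):
  μ^(1)=2; μ^(2)=-1/2; μ^(3)=-3

((0, 2, 0); (0, 1, 1); (1, 0, 0))


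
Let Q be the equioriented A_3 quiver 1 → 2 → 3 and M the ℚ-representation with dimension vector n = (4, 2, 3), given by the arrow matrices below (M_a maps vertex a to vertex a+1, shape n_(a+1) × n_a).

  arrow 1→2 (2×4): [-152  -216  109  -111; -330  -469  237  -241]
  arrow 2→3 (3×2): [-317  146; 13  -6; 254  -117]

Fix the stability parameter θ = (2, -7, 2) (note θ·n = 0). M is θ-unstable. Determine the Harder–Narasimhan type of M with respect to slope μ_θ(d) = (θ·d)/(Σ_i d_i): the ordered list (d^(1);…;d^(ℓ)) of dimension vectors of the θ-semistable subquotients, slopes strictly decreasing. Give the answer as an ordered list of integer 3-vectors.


Via rank(M_{q-1}∘⋯∘M_p): M ≅ I[1,1]^2, I[1,3]^2, I[3,3].
μ_θ-semistable layers: μ^(1)=2; μ^(2)=-5/2

((2, 0, 3); (2, 2, 0))


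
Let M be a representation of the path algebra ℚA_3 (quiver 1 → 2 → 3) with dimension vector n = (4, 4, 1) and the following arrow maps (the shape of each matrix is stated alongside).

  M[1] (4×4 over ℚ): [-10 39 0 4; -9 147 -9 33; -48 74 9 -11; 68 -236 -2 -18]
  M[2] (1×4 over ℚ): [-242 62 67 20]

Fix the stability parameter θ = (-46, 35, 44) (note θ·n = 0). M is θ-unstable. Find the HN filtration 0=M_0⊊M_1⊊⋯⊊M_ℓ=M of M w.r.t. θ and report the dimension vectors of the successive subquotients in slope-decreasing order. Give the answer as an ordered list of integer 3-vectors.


Barcode: M ≅ I[1,1], I[1,2]^2, I[1,3], I[2,2]. HN layers by μ_θ (3 steps, strictly decreasing):
  μ^(1)=44; μ^(2)=35; μ^(3)=-46

((0, 0, 1); (0, 4, 0); (4, 0, 0))


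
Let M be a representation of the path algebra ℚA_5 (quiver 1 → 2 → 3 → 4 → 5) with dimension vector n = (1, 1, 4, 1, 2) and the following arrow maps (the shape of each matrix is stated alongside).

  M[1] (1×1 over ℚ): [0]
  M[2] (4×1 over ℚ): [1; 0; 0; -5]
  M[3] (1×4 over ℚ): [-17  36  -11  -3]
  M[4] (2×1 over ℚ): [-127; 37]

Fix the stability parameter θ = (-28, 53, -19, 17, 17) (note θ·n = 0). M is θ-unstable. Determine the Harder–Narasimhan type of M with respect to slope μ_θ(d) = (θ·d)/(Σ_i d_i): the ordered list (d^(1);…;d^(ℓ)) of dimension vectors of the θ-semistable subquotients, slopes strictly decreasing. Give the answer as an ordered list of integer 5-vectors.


Barcode: M ≅ I[1,1], I[2,5], I[3,3]^3, I[5,5]. HN layers by μ_θ (3 steps, strictly decreasing):
  μ^(1)=17; μ^(2)=-19; μ^(3)=-28

((0, 1, 1, 1, 2); (0, 0, 3, 0, 0); (1, 0, 0, 0, 0))


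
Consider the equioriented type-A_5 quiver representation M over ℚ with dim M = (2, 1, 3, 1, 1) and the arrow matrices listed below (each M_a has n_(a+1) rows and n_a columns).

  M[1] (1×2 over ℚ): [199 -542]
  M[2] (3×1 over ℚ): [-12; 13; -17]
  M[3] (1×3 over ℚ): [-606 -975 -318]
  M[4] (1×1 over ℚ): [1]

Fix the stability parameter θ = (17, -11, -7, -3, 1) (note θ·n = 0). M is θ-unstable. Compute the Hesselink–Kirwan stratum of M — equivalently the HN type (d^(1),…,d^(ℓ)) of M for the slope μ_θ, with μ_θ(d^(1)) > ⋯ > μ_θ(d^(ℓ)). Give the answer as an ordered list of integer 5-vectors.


Barcode: M ≅ I[1,1], I[1,5], I[3,3]^2. HN layers by μ_θ (4 steps, strictly decreasing):
  μ^(1)=17; μ^(2)=1; μ^(3)=-1; μ^(4)=-7

((1, 0, 0, 0, 0); (0, 0, 0, 0, 1); (1, 1, 1, 1, 0); (0, 0, 2, 0, 0))


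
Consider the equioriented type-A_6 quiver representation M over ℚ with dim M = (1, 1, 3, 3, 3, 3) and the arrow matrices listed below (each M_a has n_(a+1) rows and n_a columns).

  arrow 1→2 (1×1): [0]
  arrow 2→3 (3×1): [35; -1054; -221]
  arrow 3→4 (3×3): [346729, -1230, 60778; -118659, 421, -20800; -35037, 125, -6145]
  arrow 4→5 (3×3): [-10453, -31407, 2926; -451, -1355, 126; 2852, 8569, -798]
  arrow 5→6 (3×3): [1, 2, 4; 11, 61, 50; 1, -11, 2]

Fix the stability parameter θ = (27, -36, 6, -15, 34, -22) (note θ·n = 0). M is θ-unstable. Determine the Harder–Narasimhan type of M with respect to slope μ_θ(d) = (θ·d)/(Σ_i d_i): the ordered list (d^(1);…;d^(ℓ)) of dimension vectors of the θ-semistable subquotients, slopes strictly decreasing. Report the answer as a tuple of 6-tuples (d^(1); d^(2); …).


Interval decomposition of M: I[1,1], I[2,5], I[3,4], I[3,6], I[5,6], I[6,6].
HN type (ℓ=6): μ^(1)=34; μ^(2)=27; μ^(3)=6; μ^(4)=-9/2; μ^(5)=-22; μ^(6)=-36

((0, 0, 0, 0, 1, 0); (1, 0, 0, 0, 0, 0); (0, 0, 0, 0, 2, 2); (0, 0, 3, 3, 0, 0); (0, 0, 0, 0, 0, 1); (0, 1, 0, 0, 0, 0))


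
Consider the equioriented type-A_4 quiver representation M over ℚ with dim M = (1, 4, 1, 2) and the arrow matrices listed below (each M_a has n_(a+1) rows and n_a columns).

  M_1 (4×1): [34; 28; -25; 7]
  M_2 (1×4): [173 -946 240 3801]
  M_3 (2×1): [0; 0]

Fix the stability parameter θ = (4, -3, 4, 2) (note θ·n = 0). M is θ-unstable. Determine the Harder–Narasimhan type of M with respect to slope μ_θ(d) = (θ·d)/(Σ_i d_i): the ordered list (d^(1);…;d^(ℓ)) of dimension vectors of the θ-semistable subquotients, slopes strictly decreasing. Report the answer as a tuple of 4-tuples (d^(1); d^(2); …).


Interval decomposition of M: I[1,3], I[2,2]^3, I[4,4]^2.
HN type (ℓ=4): μ^(1)=4; μ^(2)=2; μ^(3)=1/2; μ^(4)=-3

((0, 0, 1, 0); (0, 0, 0, 2); (1, 1, 0, 0); (0, 3, 0, 0))


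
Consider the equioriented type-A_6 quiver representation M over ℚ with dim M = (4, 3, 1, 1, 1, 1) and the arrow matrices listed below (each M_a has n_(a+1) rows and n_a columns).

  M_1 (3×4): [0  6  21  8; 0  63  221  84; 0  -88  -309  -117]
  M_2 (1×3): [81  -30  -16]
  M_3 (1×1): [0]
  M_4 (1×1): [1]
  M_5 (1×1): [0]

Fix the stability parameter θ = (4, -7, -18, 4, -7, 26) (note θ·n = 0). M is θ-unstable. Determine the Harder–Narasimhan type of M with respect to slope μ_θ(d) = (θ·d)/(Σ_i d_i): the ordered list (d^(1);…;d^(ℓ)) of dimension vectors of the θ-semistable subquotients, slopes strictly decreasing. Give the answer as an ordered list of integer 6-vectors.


Interval decomposition of M: I[1,1], I[1,2]^2, I[1,3], I[4,5], I[6,6].
HN type (ℓ=4): μ^(1)=26; μ^(2)=4; μ^(3)=-3/2; μ^(4)=-7

((0, 0, 0, 0, 0, 1); (1, 0, 0, 0, 0, 0); (2, 2, 0, 1, 1, 0); (1, 1, 1, 0, 0, 0))


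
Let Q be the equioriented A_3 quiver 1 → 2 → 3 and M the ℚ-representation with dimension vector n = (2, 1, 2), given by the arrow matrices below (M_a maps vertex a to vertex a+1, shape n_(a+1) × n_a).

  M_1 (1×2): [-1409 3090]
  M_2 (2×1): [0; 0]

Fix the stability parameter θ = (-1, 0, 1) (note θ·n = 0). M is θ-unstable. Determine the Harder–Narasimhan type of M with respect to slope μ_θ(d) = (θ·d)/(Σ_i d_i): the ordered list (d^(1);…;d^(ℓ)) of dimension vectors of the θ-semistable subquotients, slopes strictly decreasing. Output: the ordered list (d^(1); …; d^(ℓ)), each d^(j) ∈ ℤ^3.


Barcode: M ≅ I[1,1], I[1,2], I[3,3]^2. HN layers by μ_θ (3 steps, strictly decreasing):
  μ^(1)=1; μ^(2)=0; μ^(3)=-1

((0, 0, 2); (0, 1, 0); (2, 0, 0))


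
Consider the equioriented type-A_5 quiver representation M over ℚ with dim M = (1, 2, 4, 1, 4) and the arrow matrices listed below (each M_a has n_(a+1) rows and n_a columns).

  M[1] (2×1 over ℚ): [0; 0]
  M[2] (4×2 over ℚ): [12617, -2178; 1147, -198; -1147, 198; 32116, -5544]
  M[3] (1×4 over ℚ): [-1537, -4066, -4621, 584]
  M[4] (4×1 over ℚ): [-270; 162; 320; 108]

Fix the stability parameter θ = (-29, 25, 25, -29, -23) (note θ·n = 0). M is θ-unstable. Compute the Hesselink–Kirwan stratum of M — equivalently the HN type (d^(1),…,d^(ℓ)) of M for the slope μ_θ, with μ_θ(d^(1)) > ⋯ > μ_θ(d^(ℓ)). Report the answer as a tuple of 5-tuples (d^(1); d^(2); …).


Interval decomposition of M: I[1,1], I[2,2], I[2,3], I[3,3]^2, I[3,5], I[5,5]^3.
HN type (ℓ=4): μ^(1)=25; μ^(2)=-9; μ^(3)=-23; μ^(4)=-29

((0, 2, 3, 0, 0); (0, 0, 1, 1, 1); (0, 0, 0, 0, 3); (1, 0, 0, 0, 0))


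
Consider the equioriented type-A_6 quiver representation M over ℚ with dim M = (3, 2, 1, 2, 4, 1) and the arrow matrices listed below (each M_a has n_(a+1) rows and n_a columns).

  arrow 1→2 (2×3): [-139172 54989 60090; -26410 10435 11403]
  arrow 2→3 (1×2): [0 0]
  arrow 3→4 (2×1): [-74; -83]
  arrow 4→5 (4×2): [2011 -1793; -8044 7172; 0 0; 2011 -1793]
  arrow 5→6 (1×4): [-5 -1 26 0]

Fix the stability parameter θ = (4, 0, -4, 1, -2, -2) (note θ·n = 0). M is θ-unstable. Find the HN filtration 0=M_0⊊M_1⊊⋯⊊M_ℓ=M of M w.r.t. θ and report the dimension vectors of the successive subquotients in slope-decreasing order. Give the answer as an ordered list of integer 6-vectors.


Barcode: M ≅ I[1,1], I[1,2]^2, I[3,6], I[4,4], I[5,5]^3. HN layers by μ_θ (6 steps, strictly decreasing):
  μ^(1)=4; μ^(2)=2; μ^(3)=1; μ^(4)=-1; μ^(5)=-2; μ^(6)=-4

((1, 0, 0, 0, 0, 0); (2, 2, 0, 0, 0, 0); (0, 0, 0, 1, 0, 0); (0, 0, 0, 1, 1, 1); (0, 0, 0, 0, 3, 0); (0, 0, 1, 0, 0, 0))


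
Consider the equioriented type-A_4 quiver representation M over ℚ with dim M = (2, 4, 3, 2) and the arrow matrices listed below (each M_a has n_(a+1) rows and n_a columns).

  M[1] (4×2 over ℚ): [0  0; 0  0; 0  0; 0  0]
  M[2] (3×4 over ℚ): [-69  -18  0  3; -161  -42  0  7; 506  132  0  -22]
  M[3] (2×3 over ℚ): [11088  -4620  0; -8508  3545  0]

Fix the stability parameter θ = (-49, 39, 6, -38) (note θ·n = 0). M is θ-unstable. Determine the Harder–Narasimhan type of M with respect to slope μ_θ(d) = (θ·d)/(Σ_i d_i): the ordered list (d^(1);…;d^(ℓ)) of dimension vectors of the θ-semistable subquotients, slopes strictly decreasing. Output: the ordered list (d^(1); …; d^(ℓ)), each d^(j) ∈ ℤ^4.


Interval decomposition of M: I[1,1]^2, I[2,2]^3, I[2,4], I[3,3]^2, I[4,4].
HN type (ℓ=5): μ^(1)=39; μ^(2)=6; μ^(3)=7/3; μ^(4)=-38; μ^(5)=-49

((0, 3, 0, 0); (0, 0, 2, 0); (0, 1, 1, 1); (0, 0, 0, 1); (2, 0, 0, 0))


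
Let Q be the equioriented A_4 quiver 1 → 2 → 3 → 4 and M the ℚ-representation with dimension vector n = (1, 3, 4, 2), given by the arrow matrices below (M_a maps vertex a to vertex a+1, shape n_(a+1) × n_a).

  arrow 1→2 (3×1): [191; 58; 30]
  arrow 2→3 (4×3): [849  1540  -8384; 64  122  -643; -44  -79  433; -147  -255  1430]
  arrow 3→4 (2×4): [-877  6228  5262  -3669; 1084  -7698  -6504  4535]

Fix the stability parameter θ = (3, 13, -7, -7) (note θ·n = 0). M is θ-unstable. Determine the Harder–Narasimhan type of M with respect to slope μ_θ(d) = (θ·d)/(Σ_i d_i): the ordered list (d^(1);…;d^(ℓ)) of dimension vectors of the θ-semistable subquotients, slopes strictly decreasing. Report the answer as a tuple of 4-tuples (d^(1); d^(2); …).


Barcode: M ≅ I[1,4], I[2,3], I[2,4], I[3,3]. HN layers by μ_θ (4 steps, strictly decreasing):
  μ^(1)=3; μ^(2)=1/2; μ^(3)=-1/3; μ^(4)=-7

((0, 1, 1, 0); (1, 1, 1, 1); (0, 1, 1, 1); (0, 0, 1, 0))


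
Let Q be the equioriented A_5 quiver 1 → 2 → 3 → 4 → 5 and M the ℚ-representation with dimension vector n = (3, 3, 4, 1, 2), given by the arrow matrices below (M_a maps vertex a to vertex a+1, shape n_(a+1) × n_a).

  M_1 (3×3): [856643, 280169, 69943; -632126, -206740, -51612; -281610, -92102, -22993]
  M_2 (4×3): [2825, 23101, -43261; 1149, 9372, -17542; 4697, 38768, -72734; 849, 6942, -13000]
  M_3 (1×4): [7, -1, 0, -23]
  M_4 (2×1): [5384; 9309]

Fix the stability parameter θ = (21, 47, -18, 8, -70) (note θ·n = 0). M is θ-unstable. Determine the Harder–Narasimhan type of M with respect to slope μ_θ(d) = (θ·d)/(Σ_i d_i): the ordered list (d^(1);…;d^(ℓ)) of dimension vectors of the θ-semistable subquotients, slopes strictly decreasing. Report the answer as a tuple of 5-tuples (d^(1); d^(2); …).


Barcode: M ≅ I[1,3]^2, I[1,5], I[3,3], I[5,5]. HN layers by μ_θ (4 steps, strictly decreasing):
  μ^(1)=50/3; μ^(2)=-12/5; μ^(3)=-18; μ^(4)=-70

((2, 2, 2, 0, 0); (1, 1, 1, 1, 1); (0, 0, 1, 0, 0); (0, 0, 0, 0, 1))


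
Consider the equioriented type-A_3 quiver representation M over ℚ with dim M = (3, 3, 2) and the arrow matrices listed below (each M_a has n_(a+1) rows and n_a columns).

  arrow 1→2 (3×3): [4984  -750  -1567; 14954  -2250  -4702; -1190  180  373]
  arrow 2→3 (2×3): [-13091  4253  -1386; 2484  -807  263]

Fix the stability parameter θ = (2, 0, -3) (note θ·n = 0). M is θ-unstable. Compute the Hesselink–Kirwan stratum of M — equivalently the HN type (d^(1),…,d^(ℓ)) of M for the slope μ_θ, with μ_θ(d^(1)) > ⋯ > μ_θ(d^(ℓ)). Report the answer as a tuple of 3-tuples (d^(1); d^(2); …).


Via rank(M_{q-1}∘⋯∘M_p): M ≅ I[1,1], I[1,3]^2, I[2,2].
μ_θ-semistable layers: μ^(1)=2; μ^(2)=0; μ^(3)=-1/3

((1, 0, 0); (0, 1, 0); (2, 2, 2))


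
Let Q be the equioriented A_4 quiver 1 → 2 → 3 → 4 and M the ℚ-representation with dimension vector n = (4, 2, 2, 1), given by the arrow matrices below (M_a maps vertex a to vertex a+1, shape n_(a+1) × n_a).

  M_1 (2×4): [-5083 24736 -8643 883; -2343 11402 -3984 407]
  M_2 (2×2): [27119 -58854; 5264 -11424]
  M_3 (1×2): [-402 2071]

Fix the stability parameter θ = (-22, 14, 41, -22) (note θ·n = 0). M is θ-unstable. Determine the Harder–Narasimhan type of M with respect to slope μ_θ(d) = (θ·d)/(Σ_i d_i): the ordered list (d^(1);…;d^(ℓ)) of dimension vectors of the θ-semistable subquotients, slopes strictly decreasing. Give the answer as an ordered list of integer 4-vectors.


Interval decomposition of M: I[1,1]^2, I[1,2], I[1,4], I[3,3].
HN type (ℓ=4): μ^(1)=41; μ^(2)=14; μ^(3)=11; μ^(4)=-22

((0, 0, 1, 0); (0, 1, 0, 0); (0, 1, 1, 1); (4, 0, 0, 0))


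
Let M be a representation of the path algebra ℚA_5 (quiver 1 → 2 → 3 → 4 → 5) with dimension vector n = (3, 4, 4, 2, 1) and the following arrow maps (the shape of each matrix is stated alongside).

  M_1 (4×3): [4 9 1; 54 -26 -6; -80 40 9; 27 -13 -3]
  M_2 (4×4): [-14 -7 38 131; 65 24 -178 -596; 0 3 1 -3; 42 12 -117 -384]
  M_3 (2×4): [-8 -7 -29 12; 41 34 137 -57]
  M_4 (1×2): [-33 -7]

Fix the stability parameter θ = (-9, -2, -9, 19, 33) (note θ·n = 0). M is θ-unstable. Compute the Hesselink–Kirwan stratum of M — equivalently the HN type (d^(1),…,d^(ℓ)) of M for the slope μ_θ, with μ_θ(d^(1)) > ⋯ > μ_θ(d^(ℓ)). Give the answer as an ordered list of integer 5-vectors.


Via rank(M_{q-1}∘⋯∘M_p): M ≅ I[1,3], I[1,4], I[1,5], I[2,2], I[3,3].
μ_θ-semistable layers: μ^(1)=33; μ^(2)=19; μ^(3)=-2; μ^(4)=-11/2; μ^(5)=-9

((0, 0, 0, 0, 1); (0, 0, 0, 2, 0); (0, 1, 0, 0, 0); (0, 3, 3, 0, 0); (3, 0, 1, 0, 0))


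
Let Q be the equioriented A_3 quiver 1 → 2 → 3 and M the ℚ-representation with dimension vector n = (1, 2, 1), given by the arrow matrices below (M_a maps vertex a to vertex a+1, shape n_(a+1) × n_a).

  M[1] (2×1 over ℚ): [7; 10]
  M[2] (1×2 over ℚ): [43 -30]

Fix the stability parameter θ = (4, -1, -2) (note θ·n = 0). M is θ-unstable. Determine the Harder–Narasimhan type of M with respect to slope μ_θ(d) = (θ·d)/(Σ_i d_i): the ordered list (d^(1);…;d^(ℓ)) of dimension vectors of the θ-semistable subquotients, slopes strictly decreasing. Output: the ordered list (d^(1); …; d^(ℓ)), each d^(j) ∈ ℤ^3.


Via rank(M_{q-1}∘⋯∘M_p): M ≅ I[1,3], I[2,2].
μ_θ-semistable layers: μ^(1)=1/3; μ^(2)=-1

((1, 1, 1); (0, 1, 0))


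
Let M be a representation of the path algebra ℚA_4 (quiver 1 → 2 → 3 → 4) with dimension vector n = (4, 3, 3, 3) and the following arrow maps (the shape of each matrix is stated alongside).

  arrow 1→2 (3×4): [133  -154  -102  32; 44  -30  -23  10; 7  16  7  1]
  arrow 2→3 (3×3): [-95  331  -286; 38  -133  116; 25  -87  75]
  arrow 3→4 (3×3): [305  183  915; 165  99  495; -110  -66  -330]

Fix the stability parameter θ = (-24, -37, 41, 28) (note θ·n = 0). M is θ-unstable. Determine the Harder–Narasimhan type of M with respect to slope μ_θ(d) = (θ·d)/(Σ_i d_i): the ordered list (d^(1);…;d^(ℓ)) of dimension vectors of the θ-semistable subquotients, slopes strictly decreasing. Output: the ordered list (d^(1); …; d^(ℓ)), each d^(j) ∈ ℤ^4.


Via rank(M_{q-1}∘⋯∘M_p): M ≅ I[1,1], I[1,3]^2, I[1,4], I[4,4]^2.
μ_θ-semistable layers: μ^(1)=41; μ^(2)=69/2; μ^(3)=28; μ^(4)=-24; μ^(5)=-61/2

((0, 0, 2, 0); (0, 0, 1, 1); (0, 0, 0, 2); (1, 0, 0, 0); (3, 3, 0, 0))


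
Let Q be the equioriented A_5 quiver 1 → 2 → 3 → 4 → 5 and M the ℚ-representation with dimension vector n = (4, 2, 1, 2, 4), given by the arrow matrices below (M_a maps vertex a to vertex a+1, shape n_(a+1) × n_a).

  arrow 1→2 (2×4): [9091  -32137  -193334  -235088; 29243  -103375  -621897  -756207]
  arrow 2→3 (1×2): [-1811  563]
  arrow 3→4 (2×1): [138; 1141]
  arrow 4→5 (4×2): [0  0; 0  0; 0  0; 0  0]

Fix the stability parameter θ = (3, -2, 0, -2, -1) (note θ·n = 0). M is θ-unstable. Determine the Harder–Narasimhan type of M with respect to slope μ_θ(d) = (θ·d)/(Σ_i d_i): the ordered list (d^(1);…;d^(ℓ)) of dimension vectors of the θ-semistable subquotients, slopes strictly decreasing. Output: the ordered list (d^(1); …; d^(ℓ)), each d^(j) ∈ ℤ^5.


Interval decomposition of M: I[1,1]^2, I[1,2], I[1,4], I[4,4], I[5,5]^4.
HN type (ℓ=5): μ^(1)=3; μ^(2)=1/2; μ^(3)=-1/4; μ^(4)=-1; μ^(5)=-2

((2, 0, 0, 0, 0); (1, 1, 0, 0, 0); (1, 1, 1, 1, 0); (0, 0, 0, 0, 4); (0, 0, 0, 1, 0))


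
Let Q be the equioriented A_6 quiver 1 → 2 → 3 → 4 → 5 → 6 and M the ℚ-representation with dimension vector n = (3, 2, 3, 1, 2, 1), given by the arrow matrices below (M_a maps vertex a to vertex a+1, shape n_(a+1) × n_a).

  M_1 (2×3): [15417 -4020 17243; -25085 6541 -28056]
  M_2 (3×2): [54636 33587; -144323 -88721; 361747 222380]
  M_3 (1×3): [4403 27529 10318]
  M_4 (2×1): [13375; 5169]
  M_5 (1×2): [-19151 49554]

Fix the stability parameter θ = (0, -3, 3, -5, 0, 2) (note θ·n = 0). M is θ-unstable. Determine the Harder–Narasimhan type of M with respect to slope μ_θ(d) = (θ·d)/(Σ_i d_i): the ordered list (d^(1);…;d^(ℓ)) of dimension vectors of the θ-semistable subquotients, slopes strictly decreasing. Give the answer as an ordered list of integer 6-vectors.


Via rank(M_{q-1}∘⋯∘M_p): M ≅ I[1,1], I[1,3], I[1,6], I[3,3], I[5,5].
μ_θ-semistable layers: μ^(1)=3; μ^(2)=2; μ^(3)=0; μ^(4)=-1; μ^(5)=-3/2

((0, 0, 2, 0, 0, 0); (0, 0, 0, 0, 0, 1); (1, 0, 0, 0, 2, 0); (0, 0, 1, 1, 0, 0); (2, 2, 0, 0, 0, 0))


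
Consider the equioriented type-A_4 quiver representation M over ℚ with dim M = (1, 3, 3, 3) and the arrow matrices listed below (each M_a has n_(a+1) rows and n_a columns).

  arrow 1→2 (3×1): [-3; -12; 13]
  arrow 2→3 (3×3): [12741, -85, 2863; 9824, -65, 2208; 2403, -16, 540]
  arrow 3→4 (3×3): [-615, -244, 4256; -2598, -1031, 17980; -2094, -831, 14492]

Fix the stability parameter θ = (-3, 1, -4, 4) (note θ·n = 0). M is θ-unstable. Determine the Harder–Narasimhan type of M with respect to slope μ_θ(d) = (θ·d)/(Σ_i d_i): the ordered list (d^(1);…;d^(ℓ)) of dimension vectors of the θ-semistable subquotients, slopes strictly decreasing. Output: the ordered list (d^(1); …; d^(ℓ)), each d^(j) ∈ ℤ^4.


Via rank(M_{q-1}∘⋯∘M_p): M ≅ I[1,3], I[2,4]^2, I[4,4].
μ_θ-semistable layers: μ^(1)=4; μ^(2)=-3/2; μ^(3)=-3

((0, 0, 0, 3); (0, 3, 3, 0); (1, 0, 0, 0))


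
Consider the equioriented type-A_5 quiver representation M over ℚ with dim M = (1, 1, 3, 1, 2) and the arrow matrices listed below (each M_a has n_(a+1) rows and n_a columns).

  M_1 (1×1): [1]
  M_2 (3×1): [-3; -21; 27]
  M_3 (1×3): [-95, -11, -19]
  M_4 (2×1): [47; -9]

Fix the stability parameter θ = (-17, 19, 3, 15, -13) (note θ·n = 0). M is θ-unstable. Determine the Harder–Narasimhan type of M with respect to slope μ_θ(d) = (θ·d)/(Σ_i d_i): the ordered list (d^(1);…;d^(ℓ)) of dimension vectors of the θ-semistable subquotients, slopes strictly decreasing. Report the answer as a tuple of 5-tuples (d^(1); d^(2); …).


Via rank(M_{q-1}∘⋯∘M_p): M ≅ I[1,5], I[3,3]^2, I[5,5].
μ_θ-semistable layers: μ^(1)=6; μ^(2)=3; μ^(3)=-13; μ^(4)=-17

((0, 1, 1, 1, 1); (0, 0, 2, 0, 0); (0, 0, 0, 0, 1); (1, 0, 0, 0, 0))


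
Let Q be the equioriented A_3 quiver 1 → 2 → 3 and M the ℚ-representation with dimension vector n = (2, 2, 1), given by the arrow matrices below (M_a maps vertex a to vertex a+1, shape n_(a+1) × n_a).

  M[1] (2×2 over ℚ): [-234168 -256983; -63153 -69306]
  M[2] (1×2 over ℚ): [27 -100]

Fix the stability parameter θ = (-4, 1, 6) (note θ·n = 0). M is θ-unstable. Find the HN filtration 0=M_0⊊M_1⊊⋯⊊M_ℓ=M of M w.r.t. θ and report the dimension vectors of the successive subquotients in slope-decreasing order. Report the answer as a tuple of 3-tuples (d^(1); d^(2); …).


Via rank(M_{q-1}∘⋯∘M_p): M ≅ I[1,2], I[1,3].
μ_θ-semistable layers: μ^(1)=6; μ^(2)=1; μ^(3)=-4

((0, 0, 1); (0, 2, 0); (2, 0, 0))


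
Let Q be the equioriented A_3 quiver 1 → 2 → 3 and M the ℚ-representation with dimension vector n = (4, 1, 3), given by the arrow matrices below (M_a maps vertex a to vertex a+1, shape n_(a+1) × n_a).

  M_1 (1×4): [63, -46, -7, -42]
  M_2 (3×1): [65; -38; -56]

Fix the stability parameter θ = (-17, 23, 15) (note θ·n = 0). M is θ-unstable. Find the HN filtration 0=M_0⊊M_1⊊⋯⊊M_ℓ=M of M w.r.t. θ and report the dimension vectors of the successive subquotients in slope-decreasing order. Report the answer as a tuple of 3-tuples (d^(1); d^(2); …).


Barcode: M ≅ I[1,1]^3, I[1,3], I[3,3]^2. HN layers by μ_θ (3 steps, strictly decreasing):
  μ^(1)=19; μ^(2)=15; μ^(3)=-17

((0, 1, 1); (0, 0, 2); (4, 0, 0))


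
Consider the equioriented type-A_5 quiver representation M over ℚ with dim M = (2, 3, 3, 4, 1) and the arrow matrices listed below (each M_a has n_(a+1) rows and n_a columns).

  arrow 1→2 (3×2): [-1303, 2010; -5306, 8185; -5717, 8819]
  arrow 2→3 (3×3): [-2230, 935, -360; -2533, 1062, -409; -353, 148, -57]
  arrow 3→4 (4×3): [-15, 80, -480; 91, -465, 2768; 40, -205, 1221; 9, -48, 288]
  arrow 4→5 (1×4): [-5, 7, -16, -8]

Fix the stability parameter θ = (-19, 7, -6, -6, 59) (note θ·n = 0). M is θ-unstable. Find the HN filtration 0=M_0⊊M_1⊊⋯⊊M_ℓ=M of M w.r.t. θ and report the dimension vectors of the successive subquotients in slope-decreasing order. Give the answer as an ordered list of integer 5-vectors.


Barcode: M ≅ I[1,2], I[1,5], I[2,4], I[3,4], I[4,4]. HN layers by μ_θ (5 steps, strictly decreasing):
  μ^(1)=59; μ^(2)=7; μ^(3)=-5/3; μ^(4)=-6; μ^(5)=-19

((0, 0, 0, 0, 1); (0, 1, 0, 0, 0); (0, 2, 2, 2, 0); (0, 0, 1, 2, 0); (2, 0, 0, 0, 0))


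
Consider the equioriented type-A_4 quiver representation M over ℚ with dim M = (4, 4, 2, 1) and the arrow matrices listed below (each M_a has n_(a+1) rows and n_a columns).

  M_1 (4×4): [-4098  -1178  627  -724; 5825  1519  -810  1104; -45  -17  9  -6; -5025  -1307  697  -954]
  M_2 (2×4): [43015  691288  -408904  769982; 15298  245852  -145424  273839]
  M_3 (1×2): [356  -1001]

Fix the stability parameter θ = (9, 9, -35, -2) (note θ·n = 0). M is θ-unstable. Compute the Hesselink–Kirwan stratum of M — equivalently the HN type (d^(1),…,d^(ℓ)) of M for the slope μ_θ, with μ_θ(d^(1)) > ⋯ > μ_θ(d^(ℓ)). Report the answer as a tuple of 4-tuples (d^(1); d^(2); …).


Via rank(M_{q-1}∘⋯∘M_p): M ≅ I[1,2]^2, I[1,3], I[1,4].
μ_θ-semistable layers: μ^(1)=9; μ^(2)=-2; μ^(3)=-17/3

((2, 2, 0, 0); (0, 0, 0, 1); (2, 2, 2, 0))


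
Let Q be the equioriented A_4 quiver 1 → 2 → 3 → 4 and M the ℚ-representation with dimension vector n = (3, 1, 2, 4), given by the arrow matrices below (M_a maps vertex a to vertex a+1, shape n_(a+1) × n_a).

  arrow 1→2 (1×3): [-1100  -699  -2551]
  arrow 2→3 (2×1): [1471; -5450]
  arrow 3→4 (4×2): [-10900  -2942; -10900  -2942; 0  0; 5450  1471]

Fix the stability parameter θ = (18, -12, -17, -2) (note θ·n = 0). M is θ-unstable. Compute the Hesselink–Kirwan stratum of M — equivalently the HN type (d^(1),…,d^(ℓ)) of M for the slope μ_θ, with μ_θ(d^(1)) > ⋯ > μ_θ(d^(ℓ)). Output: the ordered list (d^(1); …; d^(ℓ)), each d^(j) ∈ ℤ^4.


Via rank(M_{q-1}∘⋯∘M_p): M ≅ I[1,1]^2, I[1,3], I[3,4], I[4,4]^3.
μ_θ-semistable layers: μ^(1)=18; μ^(2)=-2; μ^(3)=-11/3; μ^(4)=-17

((2, 0, 0, 0); (0, 0, 0, 4); (1, 1, 1, 0); (0, 0, 1, 0))


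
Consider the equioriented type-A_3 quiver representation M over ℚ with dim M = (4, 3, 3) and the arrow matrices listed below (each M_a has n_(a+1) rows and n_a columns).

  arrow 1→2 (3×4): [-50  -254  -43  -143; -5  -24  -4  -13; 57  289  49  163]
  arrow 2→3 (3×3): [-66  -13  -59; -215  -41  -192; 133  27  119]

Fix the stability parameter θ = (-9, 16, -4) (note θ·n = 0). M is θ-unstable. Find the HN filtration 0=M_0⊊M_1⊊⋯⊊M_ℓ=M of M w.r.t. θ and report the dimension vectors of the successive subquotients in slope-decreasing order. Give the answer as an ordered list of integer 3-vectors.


Interval decomposition of M: I[1,1], I[1,3]^3.
HN type (ℓ=2): μ^(1)=6; μ^(2)=-9

((0, 3, 3); (4, 0, 0))


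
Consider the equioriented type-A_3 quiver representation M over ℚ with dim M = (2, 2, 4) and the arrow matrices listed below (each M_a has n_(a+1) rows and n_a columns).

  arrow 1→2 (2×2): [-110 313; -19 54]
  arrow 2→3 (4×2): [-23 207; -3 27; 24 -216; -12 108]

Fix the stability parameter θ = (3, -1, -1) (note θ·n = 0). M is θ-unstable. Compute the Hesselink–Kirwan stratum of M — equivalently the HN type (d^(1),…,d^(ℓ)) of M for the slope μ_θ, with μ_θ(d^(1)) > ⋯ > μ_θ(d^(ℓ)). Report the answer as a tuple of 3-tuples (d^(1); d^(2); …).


Via rank(M_{q-1}∘⋯∘M_p): M ≅ I[1,2], I[1,3], I[3,3]^3.
μ_θ-semistable layers: μ^(1)=1; μ^(2)=1/3; μ^(3)=-1

((1, 1, 0); (1, 1, 1); (0, 0, 3))


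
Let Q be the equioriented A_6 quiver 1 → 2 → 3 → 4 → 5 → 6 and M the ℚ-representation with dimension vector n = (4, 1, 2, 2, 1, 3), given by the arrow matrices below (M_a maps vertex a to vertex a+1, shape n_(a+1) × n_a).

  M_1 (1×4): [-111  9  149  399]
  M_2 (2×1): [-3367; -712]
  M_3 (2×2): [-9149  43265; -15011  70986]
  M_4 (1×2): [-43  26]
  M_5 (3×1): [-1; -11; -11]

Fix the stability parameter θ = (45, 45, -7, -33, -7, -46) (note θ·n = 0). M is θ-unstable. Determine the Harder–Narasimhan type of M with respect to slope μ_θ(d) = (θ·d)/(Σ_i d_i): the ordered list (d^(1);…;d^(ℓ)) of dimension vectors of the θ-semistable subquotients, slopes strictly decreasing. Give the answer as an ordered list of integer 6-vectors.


Interval decomposition of M: I[1,1]^3, I[1,6], I[3,4], I[6,6]^2.
HN type (ℓ=4): μ^(1)=45; μ^(2)=-1/2; μ^(3)=-20; μ^(4)=-46

((3, 0, 0, 0, 0, 0); (1, 1, 1, 1, 1, 1); (0, 0, 1, 1, 0, 0); (0, 0, 0, 0, 0, 2))


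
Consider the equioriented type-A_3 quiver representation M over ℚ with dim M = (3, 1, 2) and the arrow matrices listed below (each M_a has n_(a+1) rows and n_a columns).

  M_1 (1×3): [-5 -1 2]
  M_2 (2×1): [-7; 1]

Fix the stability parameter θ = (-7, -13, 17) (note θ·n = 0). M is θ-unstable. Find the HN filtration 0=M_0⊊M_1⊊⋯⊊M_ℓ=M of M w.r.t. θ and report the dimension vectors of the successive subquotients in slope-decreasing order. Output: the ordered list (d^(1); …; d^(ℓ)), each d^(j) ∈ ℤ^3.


Via rank(M_{q-1}∘⋯∘M_p): M ≅ I[1,1]^2, I[1,3], I[3,3].
μ_θ-semistable layers: μ^(1)=17; μ^(2)=-7; μ^(3)=-10

((0, 0, 2); (2, 0, 0); (1, 1, 0))


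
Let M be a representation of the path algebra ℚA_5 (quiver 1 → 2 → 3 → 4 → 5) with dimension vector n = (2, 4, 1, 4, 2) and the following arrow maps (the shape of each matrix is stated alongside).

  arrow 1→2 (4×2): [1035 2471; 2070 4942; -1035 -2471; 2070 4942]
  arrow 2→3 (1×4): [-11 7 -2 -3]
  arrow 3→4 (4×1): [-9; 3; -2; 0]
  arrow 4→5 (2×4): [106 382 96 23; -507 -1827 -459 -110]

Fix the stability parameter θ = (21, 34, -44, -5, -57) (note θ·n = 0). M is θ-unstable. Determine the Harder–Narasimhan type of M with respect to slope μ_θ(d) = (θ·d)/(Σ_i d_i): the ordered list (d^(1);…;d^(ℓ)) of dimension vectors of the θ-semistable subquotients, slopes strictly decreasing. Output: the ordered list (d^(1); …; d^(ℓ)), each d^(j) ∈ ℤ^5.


Barcode: M ≅ I[1,1], I[1,4], I[2,2]^3, I[4,4], I[4,5]^2. HN layers by μ_θ (5 steps, strictly decreasing):
  μ^(1)=34; μ^(2)=21; μ^(3)=3/2; μ^(4)=-5; μ^(5)=-31

((0, 3, 0, 0, 0); (1, 0, 0, 0, 0); (1, 1, 1, 1, 0); (0, 0, 0, 1, 0); (0, 0, 0, 2, 2))


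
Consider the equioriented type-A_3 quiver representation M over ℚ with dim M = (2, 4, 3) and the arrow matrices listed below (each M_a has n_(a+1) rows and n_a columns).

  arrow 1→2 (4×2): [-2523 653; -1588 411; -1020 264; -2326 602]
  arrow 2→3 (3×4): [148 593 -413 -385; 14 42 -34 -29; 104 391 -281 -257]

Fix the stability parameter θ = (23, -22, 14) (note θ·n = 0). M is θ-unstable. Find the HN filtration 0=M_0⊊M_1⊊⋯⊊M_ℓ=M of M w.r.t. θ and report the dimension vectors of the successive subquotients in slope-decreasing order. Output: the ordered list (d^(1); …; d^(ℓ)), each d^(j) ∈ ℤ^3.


Interval decomposition of M: I[1,2], I[1,3], I[2,3]^2.
HN type (ℓ=3): μ^(1)=14; μ^(2)=1/2; μ^(3)=-22

((0, 0, 3); (2, 2, 0); (0, 2, 0))


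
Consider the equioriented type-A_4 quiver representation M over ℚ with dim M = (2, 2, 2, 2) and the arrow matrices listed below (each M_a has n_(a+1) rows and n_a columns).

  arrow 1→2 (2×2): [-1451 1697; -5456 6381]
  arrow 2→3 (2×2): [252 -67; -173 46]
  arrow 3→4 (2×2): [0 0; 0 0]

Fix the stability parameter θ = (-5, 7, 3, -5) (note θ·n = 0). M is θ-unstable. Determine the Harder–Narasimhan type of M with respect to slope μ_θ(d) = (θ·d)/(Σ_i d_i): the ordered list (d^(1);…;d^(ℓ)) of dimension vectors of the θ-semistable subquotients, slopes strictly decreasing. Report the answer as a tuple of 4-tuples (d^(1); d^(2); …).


Via rank(M_{q-1}∘⋯∘M_p): M ≅ I[1,3]^2, I[4,4]^2.
μ_θ-semistable layers: μ^(1)=5; μ^(2)=-5

((0, 2, 2, 0); (2, 0, 0, 2))


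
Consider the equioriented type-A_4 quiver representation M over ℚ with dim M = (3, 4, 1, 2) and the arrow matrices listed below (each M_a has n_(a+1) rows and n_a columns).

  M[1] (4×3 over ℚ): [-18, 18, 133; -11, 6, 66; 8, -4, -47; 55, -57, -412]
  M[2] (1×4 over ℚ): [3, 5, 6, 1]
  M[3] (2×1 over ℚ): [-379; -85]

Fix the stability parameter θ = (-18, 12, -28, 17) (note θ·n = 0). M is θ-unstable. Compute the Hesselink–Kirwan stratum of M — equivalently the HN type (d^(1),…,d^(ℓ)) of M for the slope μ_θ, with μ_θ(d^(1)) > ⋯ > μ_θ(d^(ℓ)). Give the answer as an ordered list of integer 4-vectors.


Barcode: M ≅ I[1,2]^2, I[1,4], I[2,2], I[4,4]. HN layers by μ_θ (4 steps, strictly decreasing):
  μ^(1)=17; μ^(2)=12; μ^(3)=-8; μ^(4)=-18

((0, 0, 0, 2); (0, 3, 0, 0); (0, 1, 1, 0); (3, 0, 0, 0))
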